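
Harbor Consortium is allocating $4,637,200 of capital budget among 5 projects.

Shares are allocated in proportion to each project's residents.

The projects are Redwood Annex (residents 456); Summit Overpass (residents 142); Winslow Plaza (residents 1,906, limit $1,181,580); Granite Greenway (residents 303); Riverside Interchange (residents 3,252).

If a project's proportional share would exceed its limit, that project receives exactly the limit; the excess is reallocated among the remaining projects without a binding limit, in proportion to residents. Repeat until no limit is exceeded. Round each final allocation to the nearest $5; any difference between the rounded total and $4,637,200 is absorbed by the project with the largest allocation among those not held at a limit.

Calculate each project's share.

Combined residents = 6,059.
Pro-rata shares before constraints: Redwood Annex 348,995.41; Summit Overpass 108,678.40; Winslow Plaza 1,458,739.59; Granite Greenway 231,898.27; Riverside Interchange 2,488,888.33.
Held at cap: Winslow Plaza ($1,181,580); residual $3,455,620 reallocated over remaining residents 4,153.
Shares after redistribution: Redwood Annex 379,427.58 → $379,430; Summit Overpass 118,155.08 → $118,155; Granite Greenway 252,119.64 → $252,120; Riverside Interchange 2,705,917.71 → $2,705,920.
Rounding difference −$5 applied to Riverside Interchange → $2,705,915.

Redwood Annex: $379,430 · Summit Overpass: $118,155 · Winslow Plaza: $1,181,580 · Granite Greenway: $252,120 · Riverside Interchange: $2,705,915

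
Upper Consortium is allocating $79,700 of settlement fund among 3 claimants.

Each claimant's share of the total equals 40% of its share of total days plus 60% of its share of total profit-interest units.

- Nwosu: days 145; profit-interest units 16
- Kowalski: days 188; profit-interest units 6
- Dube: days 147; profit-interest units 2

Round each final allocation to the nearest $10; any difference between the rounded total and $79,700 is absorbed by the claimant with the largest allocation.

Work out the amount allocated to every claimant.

Nwosu: $41,510; Kowalski: $24,440; Dube: $13,750

Days total 480; profit-interest units total 24.
Combined weights (40% days + 60% profit-interest units): Nwosu 0.5208; Kowalski 0.3067; Dube 0.1725.
Pro-rata amounts: Nwosu 41,510.42; Kowalski 24,441.33; Dube 13,748.25.
Rounded to nearest $10: Nwosu $41,510; Kowalski $24,440; Dube $13,750. Sum = $79,700.
Sum already equals the total — no adjustment.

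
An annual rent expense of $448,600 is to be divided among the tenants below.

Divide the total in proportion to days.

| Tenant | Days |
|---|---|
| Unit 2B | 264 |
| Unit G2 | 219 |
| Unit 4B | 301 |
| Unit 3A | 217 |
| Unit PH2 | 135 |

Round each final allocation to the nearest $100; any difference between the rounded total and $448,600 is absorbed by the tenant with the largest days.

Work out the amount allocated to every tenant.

Sum of days: 264 + 219 + 301 + 217 + 135 = 1,136.
Unrounded shares: Unit 2B 104,252.11; Unit G2 86,481.87; Unit 4B 118,863.20; Unit 3A 85,692.08; Unit PH2 53,310.74.
At nearest $100: Unit 2B $104,300; Unit G2 $86,500; Unit 4B $118,900; Unit 3A $85,700; Unit PH2 $53,300. Sum = $448,700.
Difference $448,600 − $448,700 = −$100 applied to largest days (Unit 4B): Unit 4B becomes $118,800.

Unit 2B: $104,300; Unit G2: $86,500; Unit 4B: $118,800; Unit 3A: $85,700; Unit PH2: $53,300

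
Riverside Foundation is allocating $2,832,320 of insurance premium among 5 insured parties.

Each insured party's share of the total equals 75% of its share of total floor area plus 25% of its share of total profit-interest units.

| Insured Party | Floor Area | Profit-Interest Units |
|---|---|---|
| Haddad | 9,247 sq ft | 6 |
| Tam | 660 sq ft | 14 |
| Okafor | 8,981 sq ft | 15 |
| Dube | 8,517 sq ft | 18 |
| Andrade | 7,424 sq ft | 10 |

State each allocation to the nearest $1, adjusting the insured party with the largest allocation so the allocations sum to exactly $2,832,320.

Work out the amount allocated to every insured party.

Totals — floor area 34,829, profit-interest units 63.
Composite weights (75% floor area + 25% profit-interest units): Haddad 0.2229; Tam 0.0698; Okafor 0.2529; Dube 0.2548; Andrade 0.1995.
Pro-rata amounts: Haddad 631,415.84; Tam 197,604.88; Okafor 716,346.64; Dube 721,765.12; Andrade 565,187.52.
Rounded to nearest $1: Haddad $631,416; Tam $197,605; Okafor $716,347; Dube $721,765; Andrade $565,188. Sum = $2,832,321.
Difference $2,832,320 − $2,832,321 = −$1 applied to largest allocation (Dube): Dube becomes $721,764.

Haddad: $631,416; Tam: $197,605; Okafor: $716,347; Dube: $721,764; Andrade: $565,188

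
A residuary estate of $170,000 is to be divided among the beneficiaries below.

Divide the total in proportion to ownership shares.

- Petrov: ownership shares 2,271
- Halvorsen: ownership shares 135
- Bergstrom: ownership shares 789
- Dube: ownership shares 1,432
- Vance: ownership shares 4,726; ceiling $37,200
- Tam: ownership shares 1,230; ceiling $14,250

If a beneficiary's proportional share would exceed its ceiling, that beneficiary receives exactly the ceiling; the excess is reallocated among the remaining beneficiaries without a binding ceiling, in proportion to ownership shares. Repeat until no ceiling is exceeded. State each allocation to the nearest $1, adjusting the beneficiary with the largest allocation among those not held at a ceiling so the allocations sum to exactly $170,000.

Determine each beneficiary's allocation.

Total ownership shares = 10,583.
Pro-rata shares before constraints: Petrov 36,480.20; Halvorsen 2,168.57; Bergstrom 12,674.10; Dube 23,002.93; Vance 75,916.09; Tam 19,758.10.
Cap binds for Vance ($37,200), Tam ($14,250); residual $118,550 reallocated over remaining ownership shares 4,627.
Redistributed shares: Petrov 58,186.09 → $58,186; Halvorsen 3,458.88 → $3,459; Bergstrom 20,215.25 → $20,215; Dube 36,689.78 → $36,690.

Petrov: $58,186; Halvorsen: $3,459; Bergstrom: $20,215; Dube: $36,690; Vance: $37,200; Tam: $14,250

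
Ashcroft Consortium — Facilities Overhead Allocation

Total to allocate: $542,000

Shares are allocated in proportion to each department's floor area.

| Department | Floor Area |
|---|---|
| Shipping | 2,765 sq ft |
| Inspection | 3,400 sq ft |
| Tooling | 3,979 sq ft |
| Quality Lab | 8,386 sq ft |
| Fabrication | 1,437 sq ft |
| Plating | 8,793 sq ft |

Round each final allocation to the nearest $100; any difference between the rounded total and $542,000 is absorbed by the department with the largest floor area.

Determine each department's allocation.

Shipping: $52,100 · Inspection: $64,100 · Tooling: $75,000 · Quality Lab: $158,000 · Fabrication: $27,100 · Plating: $165,700

Combined floor area = 2,765 + 3,400 + 3,979 + 8,386 + 1,437 + 8,793 = 28,760.
Unrounded shares: Shipping 52,108.14; Inspection 64,075.10; Tooling 74,986.72; Quality Lab 158,039.36; Fabrication 27,081.15; Plating 165,709.53.
After rounding ($100): Shipping $52,100; Inspection $64,100; Tooling $75,000; Quality Lab $158,000; Fabrication $27,100; Plating $165,700. Sum = $542,000.
Sum already equals the total — no adjustment.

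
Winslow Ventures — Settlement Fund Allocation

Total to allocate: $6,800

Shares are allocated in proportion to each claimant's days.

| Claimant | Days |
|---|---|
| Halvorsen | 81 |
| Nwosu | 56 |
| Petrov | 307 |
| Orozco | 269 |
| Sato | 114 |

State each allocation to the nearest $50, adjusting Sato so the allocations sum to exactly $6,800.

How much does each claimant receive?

Total days = 827.
Pro-rata amounts: Halvorsen 81/827 × $6,800 = 666.02; Nwosu 56/827 × $6,800 = 460.46; Petrov 307/827 × $6,800 = 2,524.30; Orozco 269/827 × $6,800 = 2,211.85; Sato 114/827 × $6,800 = 937.36.
At nearest $50: Halvorsen $650; Nwosu $450; Petrov $2,500; Orozco $2,200; Sato $950. Sum = $6,750.
Difference $6,800 − $6,750 = +$50 applied to Sato: Sato becomes $1,000.

Halvorsen: $650 · Nwosu: $450 · Petrov: $2,500 · Orozco: $2,200 · Sato: $1,000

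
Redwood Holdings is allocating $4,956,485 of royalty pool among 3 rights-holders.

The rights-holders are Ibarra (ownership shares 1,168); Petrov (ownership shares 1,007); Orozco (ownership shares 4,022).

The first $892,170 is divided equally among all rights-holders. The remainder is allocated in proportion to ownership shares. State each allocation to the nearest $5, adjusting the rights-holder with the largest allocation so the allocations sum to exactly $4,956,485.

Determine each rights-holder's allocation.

Ibarra: $1,063,425 | Petrov: $957,835 | Orozco: $2,935,225

Equal tier: $892,170 ÷ 3 = $297,390 apiece.
Remainder $4,064,315 by ownership shares (total 6,197): Ibarra 766,035.17 → $766,035; Petrov 660,442.99 → $660,445; Orozco 2,637,836.85 → $2,637,835.
Totals: Ibarra $297,390 + $766,035 = $1,063,425; Petrov $297,390 + $660,445 = $957,835; Orozco $297,390 + $2,637,835 = $2,935,225.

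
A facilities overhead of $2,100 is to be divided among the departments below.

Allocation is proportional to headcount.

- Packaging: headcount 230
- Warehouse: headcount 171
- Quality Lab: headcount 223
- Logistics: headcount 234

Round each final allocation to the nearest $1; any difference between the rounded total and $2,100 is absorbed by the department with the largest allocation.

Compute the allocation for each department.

Total headcount = 858.
Raw shares: Packaging 230/858 × $2,100 = 562.94; Warehouse 171/858 × $2,100 = 418.53; Quality Lab 223/858 × $2,100 = 545.80; Logistics 234/858 × $2,100 = 572.73.
After rounding ($1): Packaging $563; Warehouse $419; Quality Lab $546; Logistics $573. Sum = $2,101.
Difference $2,100 − $2,101 = −$1 applied to largest allocation (Logistics): Logistics becomes $572.

Packaging: $563 · Warehouse: $419 · Quality Lab: $546 · Logistics: $572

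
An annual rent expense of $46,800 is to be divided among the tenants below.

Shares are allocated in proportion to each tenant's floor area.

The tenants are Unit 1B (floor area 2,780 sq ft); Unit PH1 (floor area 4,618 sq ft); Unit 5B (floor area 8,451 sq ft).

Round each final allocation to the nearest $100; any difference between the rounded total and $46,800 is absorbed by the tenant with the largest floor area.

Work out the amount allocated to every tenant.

Unit 1B: $8,200 | Unit PH1: $13,600 | Unit 5B: $25,000

Total floor area = 2,780 + 4,618 + 8,451 = 15,849.
Pro-rata amounts: Unit 1B 8,208.97; Unit PH1 13,636.34; Unit 5B 24,954.68.
Rounded to nearest $100: Unit 1B $8,200; Unit PH1 $13,600; Unit 5B $25,000. Sum = $46,800.
Rounded total matches; no reconciliation needed.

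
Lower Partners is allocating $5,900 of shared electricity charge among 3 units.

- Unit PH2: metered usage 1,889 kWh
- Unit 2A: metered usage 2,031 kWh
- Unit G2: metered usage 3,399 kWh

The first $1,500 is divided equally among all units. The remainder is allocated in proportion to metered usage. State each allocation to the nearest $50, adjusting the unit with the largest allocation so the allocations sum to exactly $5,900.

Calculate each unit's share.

$1,500 shared equally gives $500 per unit.
Remainder $4,400 by metered usage (total 7,319): Unit PH2 1,135.62 → $1,150; Unit 2A 1,220.99 → $1,200; Unit G2 2,043.39 → $2,050.
Totals: Unit PH2 $500 + $1,150 = $1,650; Unit 2A $500 + $1,200 = $1,700; Unit G2 $500 + $2,050 = $2,550.

Unit PH2: $1,650 | Unit 2A: $1,700 | Unit G2: $2,550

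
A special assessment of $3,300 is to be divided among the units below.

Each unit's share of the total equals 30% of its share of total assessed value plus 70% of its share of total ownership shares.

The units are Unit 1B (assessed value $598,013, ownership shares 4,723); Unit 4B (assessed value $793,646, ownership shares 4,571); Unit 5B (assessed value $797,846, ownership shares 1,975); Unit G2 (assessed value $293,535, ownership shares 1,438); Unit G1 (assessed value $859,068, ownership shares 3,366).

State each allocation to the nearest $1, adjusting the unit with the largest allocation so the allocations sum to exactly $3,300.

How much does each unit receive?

Assessed value total 3,342,108; ownership shares total 16,073.
Combined weights (30% assessed value + 70% ownership shares): Unit 1B 0.2594; Unit 4B 0.2703; Unit 5B 0.1576; Unit G2 0.0890; Unit G1 0.2237.
Proportional shares: Unit 1B 855.93; Unit 4B 892.03; Unit 5B 520.18; Unit G2 293.62; Unit G1 738.23.
At nearest $1: Unit 1B $856; Unit 4B $892; Unit 5B $520; Unit G2 $294; Unit G1 $738. Sum = $3,300.
Rounded total matches; no reconciliation needed.

Unit 1B: $856 | Unit 4B: $892 | Unit 5B: $520 | Unit G2: $294 | Unit G1: $738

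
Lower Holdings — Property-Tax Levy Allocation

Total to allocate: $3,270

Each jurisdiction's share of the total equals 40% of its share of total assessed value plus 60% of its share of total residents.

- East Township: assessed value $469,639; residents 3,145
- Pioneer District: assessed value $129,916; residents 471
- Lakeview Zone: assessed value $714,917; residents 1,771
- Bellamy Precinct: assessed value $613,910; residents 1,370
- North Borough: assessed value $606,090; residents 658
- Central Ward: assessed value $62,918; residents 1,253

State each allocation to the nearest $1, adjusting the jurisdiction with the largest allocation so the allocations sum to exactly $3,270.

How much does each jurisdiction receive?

East Township: $949; Pioneer District: $172; Lakeview Zone: $761; Bellamy Precinct: $619; North Borough: $454; Central Ward: $315

Assessed value total 2,597,390; residents total 8,668.
Blended shares (40% assessed value + 60% residents): East Township 0.2900; Pioneer District 0.0526; Lakeview Zone 0.2327; Bellamy Precinct 0.1894; North Borough 0.1389; Central Ward 0.0964.
Unrounded shares: East Township 948.37; Pioneer District 172.03; Lakeview Zone 760.89; Bellamy Precinct 619.25; North Borough 454.15; Central Ward 315.30.
At nearest $1: East Township $948; Pioneer District $172; Lakeview Zone $761; Bellamy Precinct $619; North Borough $454; Central Ward $315. Sum = $3,269.
Difference $3,270 − $3,269 = +$1 applied to largest allocation (East Township): East Township becomes $949.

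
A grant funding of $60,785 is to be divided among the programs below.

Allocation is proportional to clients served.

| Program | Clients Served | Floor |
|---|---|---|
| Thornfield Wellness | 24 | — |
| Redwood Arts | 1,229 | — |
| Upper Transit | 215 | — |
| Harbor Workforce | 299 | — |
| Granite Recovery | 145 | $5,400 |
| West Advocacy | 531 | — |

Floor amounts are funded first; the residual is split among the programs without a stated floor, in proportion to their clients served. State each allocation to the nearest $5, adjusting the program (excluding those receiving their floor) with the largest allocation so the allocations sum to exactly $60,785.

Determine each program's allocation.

Guaranteed amounts: Granite Recovery $5,400. Remaining pool $55,385.
Remaining pool split over remaining clients served 2,298: Thornfield Wellness 578.43 → $580; Redwood Arts 29,620.61 → $29,620; Upper Transit 5,181.80 → $5,180; Harbor Workforce 7,206.32 → $7,205; West Advocacy 12,797.84 → $12,800.

Thornfield Wellness: $580; Redwood Arts: $29,620; Upper Transit: $5,180; Harbor Workforce: $7,205; Granite Recovery: $5,400; West Advocacy: $12,800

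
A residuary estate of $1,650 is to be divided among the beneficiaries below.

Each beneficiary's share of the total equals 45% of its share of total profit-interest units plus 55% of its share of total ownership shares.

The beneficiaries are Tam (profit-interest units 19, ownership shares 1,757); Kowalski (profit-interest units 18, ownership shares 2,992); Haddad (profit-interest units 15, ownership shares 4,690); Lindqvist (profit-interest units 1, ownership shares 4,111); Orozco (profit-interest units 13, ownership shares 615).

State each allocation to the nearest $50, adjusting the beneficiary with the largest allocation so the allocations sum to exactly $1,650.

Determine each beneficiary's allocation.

Tam: $350 | Kowalski: $400 | Haddad: $450 | Lindqvist: $250 | Orozco: $200

Totals — profit-interest units 66, ownership shares 14,165.
Combined weights (45% profit-interest units + 55% ownership shares): Tam 0.1978; Kowalski 0.2389; Haddad 0.2844; Lindqvist 0.1664; Orozco 0.1125.
Unrounded shares: Tam 326.31; Kowalski 394.19; Haddad 469.22; Lindqvist 274.63; Orozco 185.65.
Rounded to nearest $50: Tam $350; Kowalski $400; Haddad $450; Lindqvist $250; Orozco $200. Sum = $1,650.
Sum already equals the total — no adjustment.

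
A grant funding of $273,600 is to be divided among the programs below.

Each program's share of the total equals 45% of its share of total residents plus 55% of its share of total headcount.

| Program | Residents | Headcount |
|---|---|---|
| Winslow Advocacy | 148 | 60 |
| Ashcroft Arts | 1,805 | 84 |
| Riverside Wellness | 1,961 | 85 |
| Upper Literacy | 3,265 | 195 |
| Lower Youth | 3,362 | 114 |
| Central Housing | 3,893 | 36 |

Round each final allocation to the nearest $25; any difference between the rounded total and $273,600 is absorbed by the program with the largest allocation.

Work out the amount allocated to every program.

Residents total 14,434; headcount total 574.
Composite weights (45% residents + 55% headcount): Winslow Advocacy 0.0621; Ashcroft Arts 0.1368; Riverside Wellness 0.1426; Upper Literacy 0.2886; Lower Youth 0.2140; Central Housing 0.1559.
Unrounded shares: Winslow Advocacy 16,992.04; Ashcroft Arts 37,417.86; Riverside Wellness 39,010.68; Upper Literacy 78,971.25; Lower Youth 58,563.66; Central Housing 42,644.52.
Rounded to nearest $25: Winslow Advocacy $17,000; Ashcroft Arts $37,425; Riverside Wellness $39,000; Upper Literacy $78,975; Lower Youth $58,575; Central Housing $42,650. Sum = $273,625.
Difference $273,600 − $273,625 = −$25 applied to largest allocation (Upper Literacy): Upper Literacy becomes $78,950.

Winslow Advocacy: $17,000; Ashcroft Arts: $37,425; Riverside Wellness: $39,000; Upper Literacy: $78,950; Lower Youth: $58,575; Central Housing: $42,650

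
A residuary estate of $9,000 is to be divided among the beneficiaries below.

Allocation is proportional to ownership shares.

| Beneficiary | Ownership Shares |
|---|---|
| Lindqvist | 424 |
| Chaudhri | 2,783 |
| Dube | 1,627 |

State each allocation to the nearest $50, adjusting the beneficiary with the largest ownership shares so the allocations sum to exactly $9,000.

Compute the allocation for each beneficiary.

Combined ownership shares = 4,834.
Unrounded shares: Lindqvist 424/4,834 × $9,000 = 789.41; Chaudhri 2,783/4,834 × $9,000 = 5,181.42; Dube 1,627/4,834 × $9,000 = 3,029.17.
Rounded to nearest $50: Lindqvist $800; Chaudhri $5,200; Dube $3,050. Sum = $9,050.
Difference $9,000 − $9,050 = −$50 applied to largest ownership shares (Chaudhri): Chaudhri becomes $5,150.

Lindqvist: $800 | Chaudhri: $5,150 | Dube: $3,050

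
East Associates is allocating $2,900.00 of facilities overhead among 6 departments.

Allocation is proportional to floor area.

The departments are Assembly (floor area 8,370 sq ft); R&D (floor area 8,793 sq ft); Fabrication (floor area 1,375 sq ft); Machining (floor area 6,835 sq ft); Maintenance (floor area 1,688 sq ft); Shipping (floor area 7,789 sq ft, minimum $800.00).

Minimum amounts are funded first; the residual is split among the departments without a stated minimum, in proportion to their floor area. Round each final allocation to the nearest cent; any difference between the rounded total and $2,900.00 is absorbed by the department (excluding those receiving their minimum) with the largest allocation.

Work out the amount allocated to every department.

Assembly: $649.53; R&D: $682.37; Fabrication: $106.70; Machining: $530.41; Maintenance: $130.99; Shipping: $800.00

Guaranteed amounts: Shipping $800.00. Balance $2,100.00.
Balance split over remaining floor area 27,061: Assembly 649.5325 → $649.53; R&D 682.3584 → $682.36; Fabrication 106.7034 → $106.70; Machining 530.4128 → $530.41; Maintenance 130.9929 → $130.99.
Rounding difference +$0.01 applied to R&D → $682.37.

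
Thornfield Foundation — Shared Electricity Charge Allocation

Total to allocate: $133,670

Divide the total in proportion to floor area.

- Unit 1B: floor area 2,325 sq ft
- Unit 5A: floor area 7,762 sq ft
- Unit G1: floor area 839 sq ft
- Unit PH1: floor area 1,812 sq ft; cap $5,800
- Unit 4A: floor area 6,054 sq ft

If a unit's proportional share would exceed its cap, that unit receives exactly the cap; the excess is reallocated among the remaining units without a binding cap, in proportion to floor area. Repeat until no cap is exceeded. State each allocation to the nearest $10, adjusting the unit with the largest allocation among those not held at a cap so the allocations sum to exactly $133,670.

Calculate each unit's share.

Unit 1B: $17,510 · Unit 5A: $58,450 · Unit G1: $6,320 · Unit PH1: $5,800 · Unit 4A: $45,590

Floor area total: 18,792.
Unconstrained shares: Unit 1B 16,538.03; Unit 5A 55,212.14; Unit G1 5,967.92; Unit PH1 12,889.00; Unit 4A 43,062.91.
Capped: Unit PH1 ($5,800); remaining pool $127,870 reallocated over remaining floor area 16,980.
Remaining shares: Unit 1B 17,508.70 → $17,510; Unit 5A 58,452.71 → $58,450; Unit G1 6,318.19 → $6,320; Unit 4A 45,590.40 → $45,590.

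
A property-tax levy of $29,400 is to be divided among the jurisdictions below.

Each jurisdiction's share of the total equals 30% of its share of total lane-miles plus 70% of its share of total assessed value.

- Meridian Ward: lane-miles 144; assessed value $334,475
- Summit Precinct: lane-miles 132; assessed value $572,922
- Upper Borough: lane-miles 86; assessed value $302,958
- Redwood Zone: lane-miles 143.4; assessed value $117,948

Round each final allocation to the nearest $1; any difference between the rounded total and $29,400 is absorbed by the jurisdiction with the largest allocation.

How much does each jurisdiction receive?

Meridian Ward: $7,695 | Summit Precinct: $11,180 | Upper Borough: $6,195 | Redwood Zone: $4,330

Lane-miles total 505.4; assessed value total 1,328,303.
Blended shares (30% lane-miles + 70% assessed value): Meridian Ward 0.2617; Summit Precinct 0.3803; Upper Borough 0.2107; Redwood Zone 0.1473.
Pro-rata amounts: Meridian Ward 7,695.19; Summit Precinct 11,180.14; Upper Borough 6,194.70; Redwood Zone 4,329.97.
After rounding ($1): Meridian Ward $7,695; Summit Precinct $11,180; Upper Borough $6,195; Redwood Zone $4,330. Sum = $29,400.
Sum already equals the total — no adjustment.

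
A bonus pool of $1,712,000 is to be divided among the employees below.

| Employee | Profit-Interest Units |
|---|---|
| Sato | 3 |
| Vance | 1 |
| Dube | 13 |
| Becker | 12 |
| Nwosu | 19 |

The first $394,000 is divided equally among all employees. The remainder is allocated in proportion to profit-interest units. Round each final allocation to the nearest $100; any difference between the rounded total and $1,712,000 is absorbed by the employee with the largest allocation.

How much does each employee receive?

Sato: $161,200 · Vance: $106,300 · Dube: $435,800 · Becker: $408,300 · Nwosu: $600,400

First tranche $394,000 split equally: $78,800 each.
Remainder $1,318,000 by profit-interest units (total 48): Sato 82,375.00 → $82,400; Vance 27,458.33 → $27,500; Dube 356,958.33 → $357,000; Becker 329,500.00 → $329,500; Nwosu 521,708.33 → $521,700.
Rounding difference −$100 on remainder applied to Nwosu.
Totals: Sato $78,800 + $82,400 = $161,200; Vance $78,800 + $27,500 = $106,300; Dube $78,800 + $357,000 = $435,800; Becker $78,800 + $329,500 = $408,300; Nwosu $78,800 + $521,600 = $600,400.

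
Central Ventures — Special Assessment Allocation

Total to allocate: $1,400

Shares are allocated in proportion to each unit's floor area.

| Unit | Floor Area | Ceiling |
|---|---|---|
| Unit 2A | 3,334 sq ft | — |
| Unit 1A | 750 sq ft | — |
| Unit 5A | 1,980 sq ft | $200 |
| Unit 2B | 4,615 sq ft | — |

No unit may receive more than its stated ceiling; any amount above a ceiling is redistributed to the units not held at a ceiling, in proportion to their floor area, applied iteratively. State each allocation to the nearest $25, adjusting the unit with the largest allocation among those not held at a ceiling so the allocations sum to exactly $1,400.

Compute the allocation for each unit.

Sum of floor area: 10,679.
Pro-rata shares before constraints: Unit 2A 437.08; Unit 1A 98.32; Unit 5A 259.57; Unit 2B 605.02.
Cap binds for Unit 5A ($200); balance $1,200 reallocated over remaining floor area 8,699.
Redistributed shares: Unit 2A 459.91 → $450; Unit 1A 103.46 → $100; Unit 2B 636.62 → $625.
Rounding difference +$25 applied to Unit 2B → $650.

Unit 2A: $450 · Unit 1A: $100 · Unit 5A: $200 · Unit 2B: $650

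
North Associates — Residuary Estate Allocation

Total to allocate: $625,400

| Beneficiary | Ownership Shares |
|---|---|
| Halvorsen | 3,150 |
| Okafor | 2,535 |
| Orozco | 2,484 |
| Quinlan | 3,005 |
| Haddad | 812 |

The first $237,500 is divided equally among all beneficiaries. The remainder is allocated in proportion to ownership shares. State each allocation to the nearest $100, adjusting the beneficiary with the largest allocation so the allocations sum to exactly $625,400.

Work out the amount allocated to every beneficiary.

Halvorsen: $149,400 · Okafor: $129,500 · Orozco: $127,900 · Quinlan: $144,800 · Haddad: $73,800

$237,500 shared equally gives $47,500 per beneficiary.
Remainder $387,900 by ownership shares (total 11,986): Halvorsen 101,942.68 → $101,900; Okafor 82,039.59 → $82,000; Orozco 80,389.09 → $80,400; Quinlan 97,250.08 → $97,300; Haddad 26,278.56 → $26,300.
Totals: Halvorsen $47,500 + $101,900 = $149,400; Okafor $47,500 + $82,000 = $129,500; Orozco $47,500 + $80,400 = $127,900; Quinlan $47,500 + $97,300 = $144,800; Haddad $47,500 + $26,300 = $73,800.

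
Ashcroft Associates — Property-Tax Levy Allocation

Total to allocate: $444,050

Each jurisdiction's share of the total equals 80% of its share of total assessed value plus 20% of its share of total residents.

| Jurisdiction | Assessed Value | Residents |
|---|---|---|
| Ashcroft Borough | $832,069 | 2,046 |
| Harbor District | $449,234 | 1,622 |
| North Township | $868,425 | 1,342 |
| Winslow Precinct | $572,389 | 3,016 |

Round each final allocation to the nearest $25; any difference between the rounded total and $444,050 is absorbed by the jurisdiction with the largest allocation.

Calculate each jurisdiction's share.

Ashcroft Borough: $131,225; Harbor District: $76,575; North Township: $128,175; Winslow Precinct: $108,075

Assessed value total 2,722,117; residents total 8,026.
Composite weights (80% assessed value + 20% residents): Ashcroft Borough 0.2955; Harbor District 0.1724; North Township 0.2887; Winslow Precinct 0.2434.
Pro-rata amounts: Ashcroft Borough 131,225.72; Harbor District 76,573.55; North Township 128,180.27; Winslow Precinct 108,070.46.
Rounded to nearest $25: Ashcroft Borough $131,225; Harbor District $76,575; North Township $128,175; Winslow Precinct $108,075. Sum = $444,050.
Rounded total matches; no reconciliation needed.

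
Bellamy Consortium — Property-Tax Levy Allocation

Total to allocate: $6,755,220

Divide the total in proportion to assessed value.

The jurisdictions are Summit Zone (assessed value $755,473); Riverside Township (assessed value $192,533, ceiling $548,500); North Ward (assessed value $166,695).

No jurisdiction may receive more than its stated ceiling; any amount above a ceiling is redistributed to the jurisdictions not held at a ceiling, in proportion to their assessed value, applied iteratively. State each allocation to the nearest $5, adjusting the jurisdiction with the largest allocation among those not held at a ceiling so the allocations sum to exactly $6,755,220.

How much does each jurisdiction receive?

Summit Zone: $5,084,765 · Riverside Township: $548,500 · North Ward: $1,121,955

Total assessed value = 1,114,701.
Pro-rata shares before constraints: Summit Zone 4,578,255.80; Riverside Township 1,166,772.77; North Ward 1,010,191.43.
Cap binds for Riverside Township ($548,500); residual $6,206,720 reallocated over remaining assessed value 922,168.
Redistributed shares: Summit Zone 5,084,766.96 → $5,084,765; North Ward 1,121,953.04 → $1,121,955.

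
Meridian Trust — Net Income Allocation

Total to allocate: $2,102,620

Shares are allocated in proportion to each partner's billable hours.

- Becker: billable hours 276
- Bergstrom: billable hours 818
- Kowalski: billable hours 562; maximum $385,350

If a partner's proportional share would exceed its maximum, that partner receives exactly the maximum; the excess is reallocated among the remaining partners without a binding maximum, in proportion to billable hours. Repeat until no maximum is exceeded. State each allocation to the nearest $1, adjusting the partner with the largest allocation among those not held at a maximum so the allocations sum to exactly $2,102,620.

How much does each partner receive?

Total billable hours = 1,656.
Unconstrained shares: Becker 350,436.67; Bergstrom 1,038,613.02; Kowalski 713,570.31.
Held at cap: Kowalski ($385,350); remaining pool $1,717,270 reallocated over remaining billable hours 1,094.
Redistributed shares: Becker 433,241.79 → $433,242; Bergstrom 1,284,028.21 → $1,284,028.

Becker: $433,242 · Bergstrom: $1,284,028 · Kowalski: $385,350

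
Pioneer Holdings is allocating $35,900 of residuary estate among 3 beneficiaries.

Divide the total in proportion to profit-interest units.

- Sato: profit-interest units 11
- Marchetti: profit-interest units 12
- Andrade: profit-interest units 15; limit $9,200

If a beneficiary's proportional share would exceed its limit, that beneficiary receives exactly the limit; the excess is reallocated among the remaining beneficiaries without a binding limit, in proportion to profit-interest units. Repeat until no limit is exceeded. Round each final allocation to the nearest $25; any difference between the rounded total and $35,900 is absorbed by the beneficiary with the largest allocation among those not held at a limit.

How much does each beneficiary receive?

Sato: $12,775 · Marchetti: $13,925 · Andrade: $9,200

Combined profit-interest units = 38.
Proportional shares (ignoring caps): Sato 10,392.11; Marchetti 11,336.84; Andrade 14,171.05.
Capped: Andrade ($9,200); remaining pool $26,700 reallocated over remaining profit-interest units 23.
Remaining shares: Sato 12,769.57 → $12,775; Marchetti 13,930.43 → $13,925.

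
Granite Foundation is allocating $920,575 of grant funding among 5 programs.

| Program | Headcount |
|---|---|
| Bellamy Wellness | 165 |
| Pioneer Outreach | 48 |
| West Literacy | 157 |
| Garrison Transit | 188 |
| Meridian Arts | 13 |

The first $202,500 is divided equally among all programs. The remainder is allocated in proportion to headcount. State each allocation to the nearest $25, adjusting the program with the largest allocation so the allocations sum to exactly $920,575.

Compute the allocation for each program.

Bellamy Wellness: $248,000 · Pioneer Outreach: $100,875 · West Literacy: $237,950 · Garrison Transit: $276,900 · Meridian Arts: $56,850

Equal tier: $202,500 ÷ 5 = $40,500 apiece.
Remainder $718,075 by headcount (total 571): Bellamy Wellness 207,499.78 → $207,500; Pioneer Outreach 60,363.57 → $60,375; West Literacy 197,439.19 → $197,450; Garrison Transit 236,423.99 → $236,425; Meridian Arts 16,348.47 → $16,350.
Rounding difference −$25 on remainder applied to Garrison Transit.
Totals: Bellamy Wellness $40,500 + $207,500 = $248,000; Pioneer Outreach $40,500 + $60,375 = $100,875; West Literacy $40,500 + $197,450 = $237,950; Garrison Transit $40,500 + $236,400 = $276,900; Meridian Arts $40,500 + $16,350 = $56,850.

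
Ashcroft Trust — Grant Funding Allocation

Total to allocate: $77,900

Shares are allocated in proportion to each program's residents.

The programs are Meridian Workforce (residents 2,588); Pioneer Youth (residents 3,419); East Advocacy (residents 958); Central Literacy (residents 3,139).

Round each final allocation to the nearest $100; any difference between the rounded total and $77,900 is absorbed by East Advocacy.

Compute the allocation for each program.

Residents total: 10,104.
Raw shares: Meridian Workforce 2,588/10,104 × $77,900 = 19,953.01; Pioneer Youth 3,419/10,104 × $77,900 = 26,359.87; East Advocacy 958/10,104 × $77,900 = 7,386.01; Central Literacy 3,139/10,104 × $77,900 = 24,201.12.
At nearest $100: Meridian Workforce $20,000; Pioneer Youth $26,400; East Advocacy $7,400; Central Literacy $24,200. Sum = $78,000.
Difference $77,900 − $78,000 = −$100 applied to East Advocacy: East Advocacy becomes $7,300.

Meridian Workforce: $20,000; Pioneer Youth: $26,400; East Advocacy: $7,300; Central Literacy: $24,200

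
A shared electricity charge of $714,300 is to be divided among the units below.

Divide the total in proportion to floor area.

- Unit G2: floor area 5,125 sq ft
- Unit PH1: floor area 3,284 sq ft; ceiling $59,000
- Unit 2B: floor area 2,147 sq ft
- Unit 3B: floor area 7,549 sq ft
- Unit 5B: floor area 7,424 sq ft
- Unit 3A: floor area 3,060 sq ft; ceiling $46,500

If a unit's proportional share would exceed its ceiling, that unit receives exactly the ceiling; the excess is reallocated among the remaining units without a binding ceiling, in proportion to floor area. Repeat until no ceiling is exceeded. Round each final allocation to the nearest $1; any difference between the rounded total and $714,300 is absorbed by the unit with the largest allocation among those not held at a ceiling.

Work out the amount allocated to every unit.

Sum of floor area: 28,589.
Proportional shares (ignoring caps): Unit G2 128,048.81; Unit PH1 82,051.18; Unit 2B 53,643.08; Unit 3B 188,612.78; Unit 5B 185,489.64; Unit 3A 76,454.51.
Cap binds for Unit PH1 ($59,000), Unit 3A ($46,500); residual $608,800 reallocated over remaining floor area 22,245.
Redistributed shares: Unit G2 140,260.73 → $140,261; Unit 2B 58,758.98 → $58,759; Unit 3B 206,600.64 → $206,601; Unit 5B 203,179.64 → $203,180.
Rounding difference −$1 applied to Unit 3B → $206,600.

Unit G2: $140,261 · Unit PH1: $59,000 · Unit 2B: $58,759 · Unit 3B: $206,600 · Unit 5B: $203,180 · Unit 3A: $46,500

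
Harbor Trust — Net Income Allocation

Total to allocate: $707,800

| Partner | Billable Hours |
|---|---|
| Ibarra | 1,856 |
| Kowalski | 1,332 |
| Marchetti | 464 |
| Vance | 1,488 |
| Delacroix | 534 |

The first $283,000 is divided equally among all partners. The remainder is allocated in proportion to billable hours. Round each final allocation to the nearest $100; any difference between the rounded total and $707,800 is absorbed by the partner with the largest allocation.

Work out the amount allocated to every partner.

Equal tier: $283,000 ÷ 5 = $56,600 apiece.
Remainder $424,800 by billable hours (total 5,674): Ibarra 138,954.67 → $139,000; Kowalski 99,723.93 → $99,700; Marchetti 34,738.67 → $34,700; Vance 111,403.31 → $111,400; Delacroix 39,979.41 → $40,000.
Totals: Ibarra $56,600 + $139,000 = $195,600; Kowalski $56,600 + $99,700 = $156,300; Marchetti $56,600 + $34,700 = $91,300; Vance $56,600 + $111,400 = $168,000; Delacroix $56,600 + $40,000 = $96,600.

Ibarra: $195,600 | Kowalski: $156,300 | Marchetti: $91,300 | Vance: $168,000 | Delacroix: $96,600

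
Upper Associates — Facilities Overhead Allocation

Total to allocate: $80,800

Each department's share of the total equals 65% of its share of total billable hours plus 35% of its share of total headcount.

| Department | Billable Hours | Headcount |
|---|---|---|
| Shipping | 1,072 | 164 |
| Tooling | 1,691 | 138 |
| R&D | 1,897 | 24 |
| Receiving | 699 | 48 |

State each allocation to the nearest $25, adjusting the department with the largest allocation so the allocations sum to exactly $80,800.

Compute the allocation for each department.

Shipping: $22,900 · Tooling: $27,025 · R&D: $20,400 · Receiving: $10,475

Billable hours total 5,359; headcount total 374.
Blended shares (65% billable hours + 35% headcount): Shipping 0.2835; Tooling 0.3342; R&D 0.2525; Receiving 0.1297.
Pro-rata amounts: Shipping 22,906.82; Tooling 27,007.23; R&D 20,406.00; Receiving 10,479.95.
At nearest $25: Shipping $22,900; Tooling $27,000; R&D $20,400; Receiving $10,475. Sum = $80,775.
Difference $80,800 − $80,775 = +$25 applied to largest allocation (Tooling): Tooling becomes $27,025.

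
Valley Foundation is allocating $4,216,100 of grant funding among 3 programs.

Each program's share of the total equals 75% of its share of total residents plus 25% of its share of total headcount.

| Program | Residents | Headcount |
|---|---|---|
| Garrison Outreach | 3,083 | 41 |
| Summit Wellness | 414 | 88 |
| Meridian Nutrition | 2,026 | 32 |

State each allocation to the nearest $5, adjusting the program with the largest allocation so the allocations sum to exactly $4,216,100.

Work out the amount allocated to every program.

Garrison Outreach: $2,033,520 | Summit Wellness: $813,140 | Meridian Nutrition: $1,369,440

Totals — residents 5,523, headcount 161.
Combined weights (75% residents + 25% headcount): Garrison Outreach 0.4823; Summit Wellness 0.1929; Meridian Nutrition 0.3248.
Unrounded shares: Garrison Outreach 2,033,521.72; Summit Wellness 813,139.85; Meridian Nutrition 1,369,438.43.
At nearest $5: Garrison Outreach $2,033,520; Summit Wellness $813,140; Meridian Nutrition $1,369,440. Sum = $4,216,100.
Rounded total matches; no reconciliation needed.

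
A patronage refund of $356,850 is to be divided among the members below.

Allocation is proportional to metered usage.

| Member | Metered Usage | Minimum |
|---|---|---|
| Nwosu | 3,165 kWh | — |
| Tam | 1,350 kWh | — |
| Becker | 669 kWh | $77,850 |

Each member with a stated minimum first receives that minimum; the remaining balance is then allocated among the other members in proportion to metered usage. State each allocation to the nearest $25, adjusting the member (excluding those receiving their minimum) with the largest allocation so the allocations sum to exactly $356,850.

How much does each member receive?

Nwosu: $195,575; Tam: $83,425; Becker: $77,850

Fund the minimums — Becker $77,850. Residual $279,000.
Residual split over remaining metered usage 4,515: Nwosu 195,578.07 → $195,575; Tam 83,421.93 → $83,425.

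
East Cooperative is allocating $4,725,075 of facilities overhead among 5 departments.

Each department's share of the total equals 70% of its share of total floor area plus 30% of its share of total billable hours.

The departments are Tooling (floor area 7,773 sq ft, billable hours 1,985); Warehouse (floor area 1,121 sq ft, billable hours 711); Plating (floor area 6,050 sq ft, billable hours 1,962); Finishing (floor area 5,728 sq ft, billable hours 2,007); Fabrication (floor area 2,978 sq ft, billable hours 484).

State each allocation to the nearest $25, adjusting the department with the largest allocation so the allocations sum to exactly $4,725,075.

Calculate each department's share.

Floor area total 23,650; billable hours total 7,149.
Blended shares (70% floor area + 30% billable hours): Tooling 0.3134; Warehouse 0.0630; Plating 0.2614; Finishing 0.2538; Fabrication 0.1085.
Raw shares: Tooling 1,480,677.93; Warehouse 297,755.54; Plating 1,235,148.60; Finishing 1,199,038.25; Fabrication 512,454.68.
Rounded to nearest $25: Tooling $1,480,675; Warehouse $297,750; Plating $1,235,150; Finishing $1,199,050; Fabrication $512,450. Sum = $4,725,075.
Rounded total matches; no reconciliation needed.

Tooling: $1,480,675; Warehouse: $297,750; Plating: $1,235,150; Finishing: $1,199,050; Fabrication: $512,450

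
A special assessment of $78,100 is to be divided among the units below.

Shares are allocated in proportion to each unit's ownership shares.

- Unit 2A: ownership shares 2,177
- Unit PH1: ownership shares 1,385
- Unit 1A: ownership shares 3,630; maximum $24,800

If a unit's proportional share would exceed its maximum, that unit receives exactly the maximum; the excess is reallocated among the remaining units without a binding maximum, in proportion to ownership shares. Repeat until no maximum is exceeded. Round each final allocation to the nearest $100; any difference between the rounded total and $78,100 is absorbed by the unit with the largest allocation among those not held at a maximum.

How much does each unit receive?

Unit 2A: $32,600 | Unit PH1: $20,700 | Unit 1A: $24,800

Combined ownership shares = 7,192.
Unconstrained shares: Unit 2A 23,640.67; Unit PH1 15,040.11; Unit 1A 39,419.22.
Capped: Unit 1A ($24,800); residual $53,300 reallocated over remaining ownership shares 3,562.
Remaining shares: Unit 2A 32,575.55 → $32,600; Unit PH1 20,724.45 → $20,700.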